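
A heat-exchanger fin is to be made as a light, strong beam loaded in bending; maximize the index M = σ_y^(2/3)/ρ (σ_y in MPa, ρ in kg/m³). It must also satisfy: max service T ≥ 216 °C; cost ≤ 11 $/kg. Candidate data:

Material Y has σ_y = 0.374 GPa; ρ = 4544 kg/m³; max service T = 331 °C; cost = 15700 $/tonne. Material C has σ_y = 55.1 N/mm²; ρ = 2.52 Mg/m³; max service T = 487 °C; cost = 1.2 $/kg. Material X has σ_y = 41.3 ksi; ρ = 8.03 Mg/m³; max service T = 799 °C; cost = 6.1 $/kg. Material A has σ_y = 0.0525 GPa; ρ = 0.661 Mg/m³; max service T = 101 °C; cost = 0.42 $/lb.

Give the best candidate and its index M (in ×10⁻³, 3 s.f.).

material C, M = 5.75×10⁻³

Screen on constraints: max service T ≥ 216 °C; cost ≤ 11 $/kg. Survivors: material C, material X.
After converting to SI:
  material C: σ_y = 55.10 MPa, ρ = 2520 kg/m³
  material X: σ_y = 284.8 MPa, ρ = 8030 kg/m³
  material C: M = 5.75×10⁻³
  material X: M = 5.39×10⁻³
Material C ranks first.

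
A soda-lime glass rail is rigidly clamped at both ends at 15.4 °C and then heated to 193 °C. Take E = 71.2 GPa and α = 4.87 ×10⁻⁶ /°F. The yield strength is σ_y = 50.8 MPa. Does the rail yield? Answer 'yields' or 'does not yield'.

yields

α = 4.87×10⁻⁶/°F × 9/5 = 8.77×10⁻⁶/K.
ΔT = 177.6 K. Constrained thermal stress σ = E·α·ΔT = 71.20×10³ MPa × 8.77×10⁻⁶ × 177.6 = 111 MPa (compressive).
Compare to σ_y = 50.8 MPa: σ ≥ σ_y, so it yields.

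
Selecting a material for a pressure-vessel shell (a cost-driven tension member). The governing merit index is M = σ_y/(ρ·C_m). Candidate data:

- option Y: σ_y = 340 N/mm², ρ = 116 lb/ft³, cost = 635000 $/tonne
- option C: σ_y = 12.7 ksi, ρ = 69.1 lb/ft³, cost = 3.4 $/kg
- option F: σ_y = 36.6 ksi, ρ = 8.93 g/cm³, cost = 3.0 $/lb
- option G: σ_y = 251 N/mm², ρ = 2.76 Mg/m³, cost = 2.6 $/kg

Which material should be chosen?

option G

Normalizing units and computing the index:
  option Y: σ_y = 340.0 MPa, ρ = 1858 kg/m³, cost = 635.0 $/kg
  option C: σ_y = 87.56 MPa, ρ = 1107 kg/m³, cost = 3.400 $/kg
  option F: σ_y = 252.3 MPa, ρ = 8930 kg/m³, cost = 6.614 $/kg
  option G: σ_y = 251.0 MPa, ρ = 2760 kg/m³, cost = 2.600 $/kg
  option G: M = 35.0 kN·m per $
  option C: M = 23.3 kN·m per $
  option F: M = 4.27 kN·m per $
  option Y: M = 0.288 kN·m per $
Highest index: option G.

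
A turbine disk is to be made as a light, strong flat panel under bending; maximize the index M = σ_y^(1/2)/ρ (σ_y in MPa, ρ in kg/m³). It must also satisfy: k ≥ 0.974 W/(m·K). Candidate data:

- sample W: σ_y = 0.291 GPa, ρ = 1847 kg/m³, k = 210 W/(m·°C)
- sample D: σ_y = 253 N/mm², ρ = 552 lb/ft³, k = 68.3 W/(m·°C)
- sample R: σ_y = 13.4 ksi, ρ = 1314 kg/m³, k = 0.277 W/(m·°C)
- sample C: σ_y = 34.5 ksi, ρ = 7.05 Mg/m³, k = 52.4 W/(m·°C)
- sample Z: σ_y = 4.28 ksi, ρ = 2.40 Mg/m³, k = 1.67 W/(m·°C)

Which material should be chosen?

Screen on constraints: k ≥ 0.974 W/(m·K). Survivors: sample W, sample D, sample C, sample Z.
Putting every candidate on a common basis:
  sample W: σ_y = 291.0 MPa, ρ = 1847 kg/m³
  sample D: σ_y = 253.0 MPa, ρ = 8842 kg/m³
  sample C: σ_y = 237.9 MPa, ρ = 7050 kg/m³
  sample Z: σ_y = 29.51 MPa, ρ = 2400 kg/m³
  sample W: M = 9.24×10⁻³
  sample Z: M = 2.26×10⁻³
  sample C: M = 2.19×10⁻³
  sample D: M = 1.80×10⁻³
Sample W has the largest M.

sample W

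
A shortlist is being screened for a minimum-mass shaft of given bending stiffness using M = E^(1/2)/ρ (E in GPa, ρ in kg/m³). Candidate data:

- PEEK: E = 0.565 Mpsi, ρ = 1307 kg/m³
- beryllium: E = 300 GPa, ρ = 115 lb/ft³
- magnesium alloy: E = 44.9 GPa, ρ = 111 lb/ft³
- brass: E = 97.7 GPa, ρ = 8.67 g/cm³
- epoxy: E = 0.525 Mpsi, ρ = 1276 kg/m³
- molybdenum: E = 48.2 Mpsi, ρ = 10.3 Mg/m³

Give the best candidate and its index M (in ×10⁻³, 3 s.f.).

beryllium, M = 9.40×10⁻³

Putting every candidate on a common basis:
  PEEK: E = 3.896 GPa, ρ = 1307 kg/m³
  beryllium: E = 300.0 GPa, ρ = 1842 kg/m³
  magnesium alloy: E = 44.90 GPa, ρ = 1778 kg/m³
  brass: E = 97.70 GPa, ρ = 8670 kg/m³
  epoxy: E = 3.620 GPa, ρ = 1276 kg/m³
  molybdenum: E = 332.3 GPa, ρ = 10300 kg/m³
  beryllium: M = 9.40×10⁻³
  magnesium alloy: M = 3.77×10⁻³
  molybdenum: M = 1.77×10⁻³
  PEEK: M = 1.51×10⁻³
  epoxy: M = 1.49×10⁻³
  brass: M = 1.14×10⁻³
Beryllium ranks first.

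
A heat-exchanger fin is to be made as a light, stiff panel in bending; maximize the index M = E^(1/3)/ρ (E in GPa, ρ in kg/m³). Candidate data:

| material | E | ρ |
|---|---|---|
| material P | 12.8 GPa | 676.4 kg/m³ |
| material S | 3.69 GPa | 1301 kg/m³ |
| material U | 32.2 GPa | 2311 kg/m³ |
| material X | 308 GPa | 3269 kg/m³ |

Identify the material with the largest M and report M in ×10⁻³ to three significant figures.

material P, M = 3.46×10⁻³

Evaluate M for each candidate:
  material P: M = 3.46×10⁻³
  material X: M = 2.07×10⁻³
  material U: M = 1.38×10⁻³
  material S: M = 1.19×10⁻³
Material P has the largest M.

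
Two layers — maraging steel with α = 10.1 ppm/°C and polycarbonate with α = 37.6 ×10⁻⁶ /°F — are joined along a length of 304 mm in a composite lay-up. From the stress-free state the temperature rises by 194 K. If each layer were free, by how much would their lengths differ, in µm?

3400 µm

polycarbonate: α = 37.6×10⁻⁶/°F × 9/5 = 67.7×10⁻⁶/K.
Δα = |10.1 − 67.7|×10⁻⁶/K = 57.6×10⁻⁶/K.
ΔL_mismatch = Δα·L·ΔT = 57.6×10⁻⁶ × 304.0 mm × 194.0 K = 3400 µm.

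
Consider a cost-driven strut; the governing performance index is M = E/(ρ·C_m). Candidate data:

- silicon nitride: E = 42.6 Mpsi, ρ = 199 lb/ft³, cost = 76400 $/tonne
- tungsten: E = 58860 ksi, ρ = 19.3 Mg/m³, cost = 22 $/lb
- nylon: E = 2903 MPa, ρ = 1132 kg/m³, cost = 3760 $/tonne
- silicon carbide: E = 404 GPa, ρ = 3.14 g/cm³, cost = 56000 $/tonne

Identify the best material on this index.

silicon carbide

Convert each candidate to consistent units, then evaluate M:
  silicon nitride: E = 293.7 GPa, ρ = 3188 kg/m³, cost = 76.40 $/kg
  tungsten: E = 405.8 GPa, ρ = 19300 kg/m³, cost = 48.50 $/kg
  nylon: E = 2.903 GPa, ρ = 1132 kg/m³, cost = 3.760 $/kg
  silicon carbide: E = 404.0 GPa, ρ = 3140 kg/m³, cost = 56.00 $/kg
  silicon carbide: M = 2.30 MN·m per $
  silicon nitride: M = 1.21 MN·m per $
  nylon: M = 0.682 MN·m per $
  tungsten: M = 0.434 MN·m per $
Silicon carbide ranks first.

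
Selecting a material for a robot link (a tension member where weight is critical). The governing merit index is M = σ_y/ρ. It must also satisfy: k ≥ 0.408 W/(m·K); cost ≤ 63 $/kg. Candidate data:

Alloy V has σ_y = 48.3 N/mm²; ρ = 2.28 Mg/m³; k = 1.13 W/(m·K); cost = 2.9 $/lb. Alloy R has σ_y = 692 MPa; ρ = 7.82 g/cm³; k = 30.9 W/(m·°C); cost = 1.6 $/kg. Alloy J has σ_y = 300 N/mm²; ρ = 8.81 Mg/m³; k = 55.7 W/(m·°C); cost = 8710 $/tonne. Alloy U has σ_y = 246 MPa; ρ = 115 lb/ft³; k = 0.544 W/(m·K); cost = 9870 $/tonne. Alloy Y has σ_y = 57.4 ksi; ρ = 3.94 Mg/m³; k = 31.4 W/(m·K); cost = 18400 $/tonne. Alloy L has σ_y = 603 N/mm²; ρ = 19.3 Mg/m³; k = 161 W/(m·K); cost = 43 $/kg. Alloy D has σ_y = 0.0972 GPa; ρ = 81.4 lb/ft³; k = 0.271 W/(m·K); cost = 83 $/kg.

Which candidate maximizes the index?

Screen on constraints: k ≥ 0.408 W/(m·K); cost ≤ 63 $/kg. Survivors: alloy V, alloy R, alloy J, alloy U, alloy Y, alloy L.
Putting every candidate on a common basis:
  alloy V: σ_y = 48.30 MPa, ρ = 2280 kg/m³
  alloy R: σ_y = 692.0 MPa, ρ = 7820 kg/m³
  alloy J: σ_y = 300.0 MPa, ρ = 8810 kg/m³
  alloy U: σ_y = 246.0 MPa, ρ = 1842 kg/m³
  alloy Y: σ_y = 395.8 MPa, ρ = 3940 kg/m³
  alloy L: σ_y = 603.0 MPa, ρ = 19300 kg/m³
  alloy U: M = 134 kN·m/kg
  alloy Y: M = 100 kN·m/kg
  alloy R: M = 88.5 kN·m/kg
  alloy J: M = 34.1 kN·m/kg
  alloy L: M = 31.2 kN·m/kg
  alloy V: M = 21.2 kN·m/kg
The maximum is for alloy U.

alloy U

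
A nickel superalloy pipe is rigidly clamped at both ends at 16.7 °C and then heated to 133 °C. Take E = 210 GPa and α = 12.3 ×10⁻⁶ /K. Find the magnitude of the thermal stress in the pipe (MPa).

ΔT = 116.3 K. Constrained thermal stress σ = E·α·ΔT = 210.0×10³ MPa × 12.3×10⁻⁶ × 116.3 = 300 MPa (compressive).

300 MPa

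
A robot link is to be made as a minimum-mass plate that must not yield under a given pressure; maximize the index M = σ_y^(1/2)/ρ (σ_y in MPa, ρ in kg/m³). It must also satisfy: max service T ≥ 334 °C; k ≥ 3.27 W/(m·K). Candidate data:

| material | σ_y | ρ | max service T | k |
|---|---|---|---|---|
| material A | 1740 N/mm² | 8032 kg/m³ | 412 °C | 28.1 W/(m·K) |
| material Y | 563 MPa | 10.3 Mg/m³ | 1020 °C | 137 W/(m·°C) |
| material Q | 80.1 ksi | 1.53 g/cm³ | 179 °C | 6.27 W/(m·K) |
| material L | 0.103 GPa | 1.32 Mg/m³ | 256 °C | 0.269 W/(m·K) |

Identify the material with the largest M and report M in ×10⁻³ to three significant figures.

Screen on constraints: max service T ≥ 334 °C; k ≥ 3.27 W/(m·K). Survivors: material A, material Y.
Normalizing units and computing the index:
  material A: σ_y = 1740 MPa, ρ = 8032 kg/m³
  material Y: σ_y = 563.0 MPa, ρ = 10300 kg/m³
  material A: M = 5.19×10⁻³
  material Y: M = 2.30×10⁻³
Highest index: material A.

material A, M = 5.19×10⁻³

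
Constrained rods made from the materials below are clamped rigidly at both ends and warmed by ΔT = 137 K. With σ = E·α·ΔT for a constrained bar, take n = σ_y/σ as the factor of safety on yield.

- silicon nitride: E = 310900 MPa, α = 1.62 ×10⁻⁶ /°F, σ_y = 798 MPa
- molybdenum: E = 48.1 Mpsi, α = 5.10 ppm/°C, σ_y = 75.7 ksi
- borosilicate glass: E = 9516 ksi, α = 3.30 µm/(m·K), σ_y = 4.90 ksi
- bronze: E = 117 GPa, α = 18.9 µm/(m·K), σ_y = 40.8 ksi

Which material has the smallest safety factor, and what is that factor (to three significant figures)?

bronze, n = 0.929

Per material, after unit conversion:
  silicon nitride: E = 310.9, α = 2.92, σ_y = 798.0 → σ = 124 MPa, n = 6.43
  molybdenum: E = 331.6, α = 5.10, σ_y = 521.9 → σ = 232 MPa, n = 2.25
  borosilicate glass: E = 65.61, α = 3.30, σ_y = 33.78 → σ = 29.7 MPa, n = 1.14
  bronze: E = 117.0, α = 18.9, σ_y = 281.3 → σ = 303 MPa, n = 0.929
Bronze has the lowest safety factor, n = 0.929.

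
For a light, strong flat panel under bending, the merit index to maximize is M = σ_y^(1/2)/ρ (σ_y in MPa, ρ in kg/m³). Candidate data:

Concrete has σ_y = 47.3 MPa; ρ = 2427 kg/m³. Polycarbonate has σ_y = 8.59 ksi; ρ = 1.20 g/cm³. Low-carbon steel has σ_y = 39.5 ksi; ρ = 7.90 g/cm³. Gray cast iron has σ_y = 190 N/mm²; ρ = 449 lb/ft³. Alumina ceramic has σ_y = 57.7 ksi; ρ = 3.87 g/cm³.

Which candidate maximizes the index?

polycarbonate

Putting every candidate on a common basis:
  concrete: σ_y = 47.30 MPa, ρ = 2427 kg/m³
  polycarbonate: σ_y = 59.23 MPa, ρ = 1200 kg/m³
  low-carbon steel: σ_y = 272.3 MPa, ρ = 7900 kg/m³
  gray cast iron: σ_y = 190.0 MPa, ρ = 7192 kg/m³
  alumina ceramic: σ_y = 397.8 MPa, ρ = 3870 kg/m³
  polycarbonate: M = 6.41×10⁻³
  alumina ceramic: M = 5.15×10⁻³
  concrete: M = 2.83×10⁻³
  low-carbon steel: M = 2.09×10⁻³
  gray cast iron: M = 1.92×10⁻³
The maximum is for polycarbonate.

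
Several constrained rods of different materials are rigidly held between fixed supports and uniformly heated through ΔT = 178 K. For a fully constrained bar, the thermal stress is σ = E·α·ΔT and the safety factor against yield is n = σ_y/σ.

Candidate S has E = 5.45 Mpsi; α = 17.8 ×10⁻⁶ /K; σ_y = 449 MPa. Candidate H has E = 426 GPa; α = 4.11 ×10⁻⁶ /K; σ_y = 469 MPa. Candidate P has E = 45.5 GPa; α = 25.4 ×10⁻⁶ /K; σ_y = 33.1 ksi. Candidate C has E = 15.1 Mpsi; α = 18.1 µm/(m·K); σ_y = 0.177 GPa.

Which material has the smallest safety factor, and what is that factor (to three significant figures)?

candidate C, n = 0.528

Converting E to GPa, α to ×10⁻⁶/K, σ_y to MPa, then σ and n for each:
  candidate S: E = 37.58, α = 17.8, σ_y = 449.0 → σ = 119 MPa, n = 3.77
  candidate H: E = 426.0, α = 4.11, σ_y = 469.0 → σ = 312 MPa, n = 1.50
  candidate P: E = 45.50, α = 25.4, σ_y = 228.2 → σ = 206 MPa, n = 1.11
  candidate C: E = 104.1, α = 18.1, σ_y = 177.0 → σ = 335 MPa, n = 0.528
Smallest n: candidate C with n = 0.528.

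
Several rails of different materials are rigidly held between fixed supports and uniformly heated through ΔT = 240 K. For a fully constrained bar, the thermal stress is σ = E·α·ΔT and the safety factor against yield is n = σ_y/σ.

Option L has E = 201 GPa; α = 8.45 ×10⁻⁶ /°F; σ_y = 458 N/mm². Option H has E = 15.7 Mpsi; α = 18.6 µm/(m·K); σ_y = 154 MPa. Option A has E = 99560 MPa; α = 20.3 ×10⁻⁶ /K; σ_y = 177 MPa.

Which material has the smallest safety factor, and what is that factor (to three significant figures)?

In consistent units (E in GPa, α in ×10⁻⁶/K, σ_y in MPa):
  option L: E = 201.0, α = 15.2, σ_y = 458.0 → σ = 734 MPa, n = 0.624
  option H: E = 108.2, α = 18.6, σ_y = 154.0 → σ = 483 MPa, n = 0.319
  option A: E = 99.56, α = 20.3, σ_y = 177.0 → σ = 485 MPa, n = 0.365
Option H has the lowest safety factor, n = 0.319.

option H, n = 0.319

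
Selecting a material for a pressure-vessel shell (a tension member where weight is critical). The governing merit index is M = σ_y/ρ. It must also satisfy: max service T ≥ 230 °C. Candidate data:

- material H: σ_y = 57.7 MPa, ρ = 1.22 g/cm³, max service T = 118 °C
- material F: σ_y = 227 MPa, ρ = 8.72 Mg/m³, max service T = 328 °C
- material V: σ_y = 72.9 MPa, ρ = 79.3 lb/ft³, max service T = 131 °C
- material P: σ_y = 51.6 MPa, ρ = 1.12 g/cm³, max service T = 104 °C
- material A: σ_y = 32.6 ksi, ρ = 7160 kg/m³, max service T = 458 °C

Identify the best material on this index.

material A

Screen on constraints: max service T ≥ 230 °C. Survivors: material F, material A.
After converting to SI:
  material F: σ_y = 227.0 MPa, ρ = 8720 kg/m³
  material A: σ_y = 224.8 MPa, ρ = 7160 kg/m³
  material A: M = 31.4 kN·m/kg
  material F: M = 26.0 kN·m/kg
The maximum is for material A.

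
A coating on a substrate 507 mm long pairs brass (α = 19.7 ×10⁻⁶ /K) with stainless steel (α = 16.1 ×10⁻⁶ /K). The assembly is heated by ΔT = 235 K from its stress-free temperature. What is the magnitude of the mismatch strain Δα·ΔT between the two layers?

Δα = |19.7 − 16.1|×10⁻⁶/K = 3.60×10⁻⁶/K.
Mismatch strain = Δα·ΔT = 3.60×10⁻⁶ × 235.0 = 8.46×10⁻⁴.

8.46×10⁻⁴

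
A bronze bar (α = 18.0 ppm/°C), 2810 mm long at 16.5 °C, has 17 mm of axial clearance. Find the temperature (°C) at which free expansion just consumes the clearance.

353 °C

α·L₀·ΔT = 17.0 mm ⇒ ΔT = 17.0 / (18.0×10⁻⁶ × 2810.0) = 336.1 K.
T = 16.5 + 336.1 = 352.6 °C.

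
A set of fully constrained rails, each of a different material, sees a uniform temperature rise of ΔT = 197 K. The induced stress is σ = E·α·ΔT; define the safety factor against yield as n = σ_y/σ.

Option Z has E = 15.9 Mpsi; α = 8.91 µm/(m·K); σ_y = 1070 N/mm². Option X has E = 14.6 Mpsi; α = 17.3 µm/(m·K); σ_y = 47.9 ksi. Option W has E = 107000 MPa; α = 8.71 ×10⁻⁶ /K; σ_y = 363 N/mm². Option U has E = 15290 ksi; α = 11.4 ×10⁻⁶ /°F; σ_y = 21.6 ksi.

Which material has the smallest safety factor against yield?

Per material, after unit conversion:
  option Z: E = 109.6, α = 8.91, σ_y = 1070 → σ = 192 MPa, n = 5.56
  option X: E = 100.7, α = 17.3, σ_y = 330.3 → σ = 343 MPa, n = 0.963
  option W: E = 107.0, α = 8.71, σ_y = 363.0 → σ = 184 MPa, n = 1.98
  option U: E = 105.4, α = 20.5, σ_y = 148.9 → σ = 426 MPa, n = 0.349
Option U has the lowest safety factor, n = 0.349.

option U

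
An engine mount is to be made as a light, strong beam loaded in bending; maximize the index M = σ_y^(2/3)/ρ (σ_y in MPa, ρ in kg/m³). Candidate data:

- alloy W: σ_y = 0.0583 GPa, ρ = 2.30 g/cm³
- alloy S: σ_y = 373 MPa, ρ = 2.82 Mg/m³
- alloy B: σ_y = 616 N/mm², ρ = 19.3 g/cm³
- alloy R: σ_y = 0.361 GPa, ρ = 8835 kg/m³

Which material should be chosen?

Normalizing units and computing the index:
  alloy W: σ_y = 58.30 MPa, ρ = 2300 kg/m³
  alloy S: σ_y = 373.0 MPa, ρ = 2820 kg/m³
  alloy B: σ_y = 616.0 MPa, ρ = 19300 kg/m³
  alloy R: σ_y = 361.0 MPa, ρ = 8835 kg/m³
  alloy S: M = 18.4×10⁻³
  alloy W: M = 6.54×10⁻³
  alloy R: M = 5.74×10⁻³
  alloy B: M = 3.75×10⁻³
Highest index: alloy S.

alloy S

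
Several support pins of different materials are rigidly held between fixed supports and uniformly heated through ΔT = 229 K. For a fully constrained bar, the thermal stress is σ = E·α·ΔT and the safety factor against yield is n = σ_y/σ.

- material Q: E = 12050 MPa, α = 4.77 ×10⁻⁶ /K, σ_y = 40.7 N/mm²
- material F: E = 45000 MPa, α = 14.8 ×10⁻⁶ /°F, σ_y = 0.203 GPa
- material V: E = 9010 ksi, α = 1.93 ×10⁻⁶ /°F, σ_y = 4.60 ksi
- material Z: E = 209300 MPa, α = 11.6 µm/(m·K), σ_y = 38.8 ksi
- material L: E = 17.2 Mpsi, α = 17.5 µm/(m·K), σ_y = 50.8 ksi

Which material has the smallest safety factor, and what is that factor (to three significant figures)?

material Z, n = 0.481

Per material, after unit conversion:
  material Q: E = 12.05, α = 4.77, σ_y = 40.70 → σ = 13.2 MPa, n = 3.09
  material F: E = 45.00, α = 26.6, σ_y = 203.0 → σ = 275 MPa, n = 0.739
  material V: E = 62.12, α = 3.47, σ_y = 31.72 → σ = 49.4 MPa, n = 0.642
  material Z: E = 209.3, α = 11.6, σ_y = 267.5 → σ = 556 MPa, n = 0.481
  material L: E = 118.6, α = 17.5, σ_y = 350.3 → σ = 475 MPa, n = 0.737
Smallest n: material Z with n = 0.481.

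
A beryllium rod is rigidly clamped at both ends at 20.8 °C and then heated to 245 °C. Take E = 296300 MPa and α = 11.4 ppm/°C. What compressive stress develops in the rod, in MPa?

757 MPa

E = 296300 MPa = 296.3 GPa.
ΔT = 224.2 K. Constrained thermal stress σ = E·α·ΔT = 296.3×10³ MPa × 11.4×10⁻⁶ × 224.2 = 757 MPa (compressive).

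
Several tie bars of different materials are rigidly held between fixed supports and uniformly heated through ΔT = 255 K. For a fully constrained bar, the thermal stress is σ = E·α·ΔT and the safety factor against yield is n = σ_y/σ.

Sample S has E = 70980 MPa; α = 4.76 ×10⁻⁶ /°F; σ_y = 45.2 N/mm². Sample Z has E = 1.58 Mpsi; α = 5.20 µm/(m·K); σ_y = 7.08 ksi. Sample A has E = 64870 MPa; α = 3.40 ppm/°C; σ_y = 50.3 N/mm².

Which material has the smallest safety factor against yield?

Converting E to GPa, α to ×10⁻⁶/K, σ_y to MPa, then σ and n for each:
  sample S: E = 70.98, α = 8.57, σ_y = 45.20 → σ = 155 MPa, n = 0.291
  sample Z: E = 10.89, α = 5.20, σ_y = 48.81 → σ = 14.4 MPa, n = 3.38
  sample A: E = 64.87, α = 3.40, σ_y = 50.30 → σ = 56.2 MPa, n = 0.894
The minimum is sample S at n = 0.291.

sample S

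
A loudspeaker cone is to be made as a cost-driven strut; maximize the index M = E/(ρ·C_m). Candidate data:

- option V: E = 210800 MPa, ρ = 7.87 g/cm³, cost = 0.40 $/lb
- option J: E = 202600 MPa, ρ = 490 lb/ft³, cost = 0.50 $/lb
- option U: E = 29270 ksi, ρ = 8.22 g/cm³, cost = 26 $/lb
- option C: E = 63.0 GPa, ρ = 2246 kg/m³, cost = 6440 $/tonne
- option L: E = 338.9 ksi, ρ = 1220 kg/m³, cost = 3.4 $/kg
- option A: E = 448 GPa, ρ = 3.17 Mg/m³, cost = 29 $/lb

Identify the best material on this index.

In SI units:
  option V: E = 210.8 GPa, ρ = 7870 kg/m³, cost = 0.8818 $/kg
  option J: E = 202.6 GPa, ρ = 7849 kg/m³, cost = 1.102 $/kg
  option U: E = 201.8 GPa, ρ = 8220 kg/m³, cost = 57.32 $/kg
  option C: E = 63.00 GPa, ρ = 2246 kg/m³, cost = 6.440 $/kg
  option L: E = 2.337 GPa, ρ = 1220 kg/m³, cost = 3.400 $/kg
  option A: E = 448.0 GPa, ρ = 3170 kg/m³, cost = 63.93 $/kg
  option V: M = 30.4 MN·m per $
  option J: M = 23.4 MN·m per $
  option C: M = 4.36 MN·m per $
  option A: M = 2.21 MN·m per $
  option L: M = 0.563 MN·m per $
  option U: M = 0.428 MN·m per $
The maximum is for option V.

option V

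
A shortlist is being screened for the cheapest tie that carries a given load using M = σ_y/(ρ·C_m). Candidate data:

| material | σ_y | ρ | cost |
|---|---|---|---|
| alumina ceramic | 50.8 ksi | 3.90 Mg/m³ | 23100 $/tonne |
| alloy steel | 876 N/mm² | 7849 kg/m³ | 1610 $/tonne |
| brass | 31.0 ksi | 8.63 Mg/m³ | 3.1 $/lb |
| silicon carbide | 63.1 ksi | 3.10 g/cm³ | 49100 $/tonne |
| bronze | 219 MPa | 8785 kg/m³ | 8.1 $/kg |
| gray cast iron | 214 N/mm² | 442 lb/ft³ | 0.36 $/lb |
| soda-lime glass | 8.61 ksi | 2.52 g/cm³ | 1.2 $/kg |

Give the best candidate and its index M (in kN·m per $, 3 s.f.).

alloy steel, M = 69.3 kN·m per $

Putting every candidate on a common basis:
  alumina ceramic: σ_y = 350.3 MPa, ρ = 3900 kg/m³, cost = 23.10 $/kg
  alloy steel: σ_y = 876.0 MPa, ρ = 7849 kg/m³, cost = 1.610 $/kg
  brass: σ_y = 213.7 MPa, ρ = 8630 kg/m³, cost = 6.834 $/kg
  silicon carbide: σ_y = 435.1 MPa, ρ = 3100 kg/m³, cost = 49.10 $/kg
  bronze: σ_y = 219.0 MPa, ρ = 8785 kg/m³, cost = 8.100 $/kg
  gray cast iron: σ_y = 214.0 MPa, ρ = 7080 kg/m³, cost = 0.7937 $/kg
  soda-lime glass: σ_y = 59.36 MPa, ρ = 2520 kg/m³, cost = 1.200 $/kg
  alloy steel: M = 69.3 kN·m per $
  gray cast iron: M = 38.1 kN·m per $
  soda-lime glass: M = 19.6 kN·m per $
  alumina ceramic: M = 3.89 kN·m per $
  brass: M = 3.62 kN·m per $
  bronze: M = 3.08 kN·m per $
  silicon carbide: M = 2.86 kN·m per $
Alloy steel has the largest M.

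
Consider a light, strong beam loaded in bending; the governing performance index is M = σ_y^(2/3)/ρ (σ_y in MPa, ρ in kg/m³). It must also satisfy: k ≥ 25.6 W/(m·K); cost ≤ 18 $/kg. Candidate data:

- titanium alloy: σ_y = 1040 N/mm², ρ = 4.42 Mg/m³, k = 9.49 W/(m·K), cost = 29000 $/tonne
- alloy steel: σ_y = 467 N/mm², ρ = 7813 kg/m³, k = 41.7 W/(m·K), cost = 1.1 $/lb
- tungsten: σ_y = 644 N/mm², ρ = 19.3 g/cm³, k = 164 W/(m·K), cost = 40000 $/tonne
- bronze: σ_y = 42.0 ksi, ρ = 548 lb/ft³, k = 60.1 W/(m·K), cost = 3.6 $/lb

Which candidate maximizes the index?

alloy steel

Screen on constraints: k ≥ 25.6 W/(m·K); cost ≤ 18 $/kg. Survivors: alloy steel, bronze.
Normalizing units and computing the index:
  alloy steel: σ_y = 467.0 MPa, ρ = 7813 kg/m³
  bronze: σ_y = 289.6 MPa, ρ = 8778 kg/m³
  alloy steel: M = 7.70×10⁻³
  bronze: M = 4.99×10⁻³
Alloy steel has the largest M.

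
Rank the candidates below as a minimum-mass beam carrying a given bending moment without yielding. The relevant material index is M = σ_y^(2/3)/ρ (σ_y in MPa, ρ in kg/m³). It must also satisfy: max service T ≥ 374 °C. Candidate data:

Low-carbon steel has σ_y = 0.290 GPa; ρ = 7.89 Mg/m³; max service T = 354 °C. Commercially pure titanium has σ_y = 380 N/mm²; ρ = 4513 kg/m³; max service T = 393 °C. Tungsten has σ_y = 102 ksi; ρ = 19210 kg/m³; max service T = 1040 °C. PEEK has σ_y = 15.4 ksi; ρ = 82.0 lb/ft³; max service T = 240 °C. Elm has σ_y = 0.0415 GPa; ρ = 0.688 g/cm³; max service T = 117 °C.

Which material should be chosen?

commercially pure titanium

Screen on constraints: max service T ≥ 374 °C. Survivors: commercially pure titanium, tungsten.
After converting to SI:
  commercially pure titanium: σ_y = 380.0 MPa, ρ = 4513 kg/m³
  tungsten: σ_y = 703.3 MPa, ρ = 19210 kg/m³
  commercially pure titanium: M = 11.6×10⁻³
  tungsten: M = 4.12×10⁻³
Highest index: commercially pure titanium.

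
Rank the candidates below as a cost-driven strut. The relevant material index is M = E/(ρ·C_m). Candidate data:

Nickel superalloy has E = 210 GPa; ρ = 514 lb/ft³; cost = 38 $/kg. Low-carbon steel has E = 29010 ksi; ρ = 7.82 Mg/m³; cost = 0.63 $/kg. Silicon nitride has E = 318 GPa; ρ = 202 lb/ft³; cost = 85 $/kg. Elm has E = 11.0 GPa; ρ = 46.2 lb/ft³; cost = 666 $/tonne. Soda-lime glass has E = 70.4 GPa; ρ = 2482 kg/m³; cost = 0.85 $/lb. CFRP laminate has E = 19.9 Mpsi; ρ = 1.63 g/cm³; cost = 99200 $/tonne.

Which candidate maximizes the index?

After converting to SI:
  nickel superalloy: E = 210.0 GPa, ρ = 8233 kg/m³, cost = 38.00 $/kg
  low-carbon steel: E = 200.0 GPa, ρ = 7820 kg/m³, cost = 0.6300 $/kg
  silicon nitride: E = 318.0 GPa, ρ = 3236 kg/m³, cost = 85.00 $/kg
  elm: E = 11.00 GPa, ρ = 740.1 kg/m³, cost = 0.6660 $/kg
  soda-lime glass: E = 70.40 GPa, ρ = 2482 kg/m³, cost = 1.874 $/kg
  CFRP laminate: E = 137.2 GPa, ρ = 1630 kg/m³, cost = 99.20 $/kg
  low-carbon steel: M = 40.6 MN·m per $
  elm: M = 22.3 MN·m per $
  soda-lime glass: M = 15.1 MN·m per $
  silicon nitride: M = 1.16 MN·m per $
  CFRP laminate: M = 0.849 MN·m per $
  nickel superalloy: M = 0.671 MN·m per $
Low-carbon steel has the largest M.

low-carbon steel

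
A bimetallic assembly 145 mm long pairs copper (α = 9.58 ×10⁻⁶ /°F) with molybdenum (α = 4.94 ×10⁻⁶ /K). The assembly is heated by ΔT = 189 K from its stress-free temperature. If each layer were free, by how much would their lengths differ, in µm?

337 µm

copper: α = 9.58×10⁻⁶/°F × 9/5 = 17.2×10⁻⁶/K.
Δα = |17.2 − 4.94|×10⁻⁶/K = 12.3×10⁻⁶/K.
ΔL_mismatch = Δα·L·ΔT = 12.3×10⁻⁶ × 145.0 mm × 189.0 K = 337 µm.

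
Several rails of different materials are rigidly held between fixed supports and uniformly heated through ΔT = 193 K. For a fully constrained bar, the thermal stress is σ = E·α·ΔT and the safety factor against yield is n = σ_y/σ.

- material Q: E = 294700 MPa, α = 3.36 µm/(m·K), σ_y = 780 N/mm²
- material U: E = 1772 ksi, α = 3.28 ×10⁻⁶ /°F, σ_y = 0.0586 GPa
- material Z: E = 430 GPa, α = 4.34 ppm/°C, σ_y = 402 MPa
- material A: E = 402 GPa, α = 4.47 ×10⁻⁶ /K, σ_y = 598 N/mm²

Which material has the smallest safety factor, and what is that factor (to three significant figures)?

With everything in SI (GPa, ×10⁻⁶/K, MPa):
  material Q: E = 294.7, α = 3.36, σ_y = 780.0 → σ = 191 MPa, n = 4.08
  material U: E = 12.22, α = 5.90, σ_y = 58.60 → σ = 13.9 MPa, n = 4.21
  material Z: E = 430.0, α = 4.34, σ_y = 402.0 → σ = 360 MPa, n = 1.12
  material A: E = 402.0, α = 4.47, σ_y = 598.0 → σ = 347 MPa, n = 1.72
Material Z has the lowest safety factor, n = 1.12.

material Z, n = 1.12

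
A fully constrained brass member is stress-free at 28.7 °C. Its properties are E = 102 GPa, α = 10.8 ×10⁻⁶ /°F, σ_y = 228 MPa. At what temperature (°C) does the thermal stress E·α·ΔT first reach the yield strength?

144 °C

α = 10.8×10⁻⁶/°F × 9/5 = 19.4×10⁻⁶/K.
E·α·ΔT = 228.0 MPa ⇒ ΔT = 228.0 / (102.0×10³ × 19.4×10⁻⁶) = 115.0 K.
T = 28.7 + 115.0 = 143.7 °C.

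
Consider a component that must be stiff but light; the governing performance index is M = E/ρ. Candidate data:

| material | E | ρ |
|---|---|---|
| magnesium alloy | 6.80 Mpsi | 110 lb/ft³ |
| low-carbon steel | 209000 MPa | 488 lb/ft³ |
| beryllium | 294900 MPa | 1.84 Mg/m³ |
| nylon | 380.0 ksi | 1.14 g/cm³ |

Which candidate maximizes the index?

beryllium

In SI units:
  magnesium alloy: E = 46.88 GPa, ρ = 1762 kg/m³
  low-carbon steel: E = 209.0 GPa, ρ = 7817 kg/m³
  beryllium: E = 294.9 GPa, ρ = 1840 kg/m³
  nylon: E = 2.620 GPa, ρ = 1140 kg/m³
  beryllium: M = 160 MN·m/kg
  low-carbon steel: M = 26.7 MN·m/kg
  magnesium alloy: M = 26.6 MN·m/kg
  nylon: M = 2.30 MN·m/kg
Beryllium ranks first.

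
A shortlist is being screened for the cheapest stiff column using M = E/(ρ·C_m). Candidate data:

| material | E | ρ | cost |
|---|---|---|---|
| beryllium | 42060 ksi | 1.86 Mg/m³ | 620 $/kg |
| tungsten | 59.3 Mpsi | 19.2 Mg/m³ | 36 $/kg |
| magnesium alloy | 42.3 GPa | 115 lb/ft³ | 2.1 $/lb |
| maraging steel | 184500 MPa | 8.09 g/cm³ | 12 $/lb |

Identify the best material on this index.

magnesium alloy

After converting to SI:
  beryllium: E = 290.0 GPa, ρ = 1860 kg/m³, cost = 620.0 $/kg
  tungsten: E = 408.9 GPa, ρ = 19200 kg/m³, cost = 36.00 $/kg
  magnesium alloy: E = 42.30 GPa, ρ = 1842 kg/m³, cost = 4.630 $/kg
  maraging steel: E = 184.5 GPa, ρ = 8090 kg/m³, cost = 26.46 $/kg
  magnesium alloy: M = 4.96 MN·m per $
  maraging steel: M = 0.862 MN·m per $
  tungsten: M = 0.592 MN·m per $
  beryllium: M = 0.251 MN·m per $
The maximum is for magnesium alloy.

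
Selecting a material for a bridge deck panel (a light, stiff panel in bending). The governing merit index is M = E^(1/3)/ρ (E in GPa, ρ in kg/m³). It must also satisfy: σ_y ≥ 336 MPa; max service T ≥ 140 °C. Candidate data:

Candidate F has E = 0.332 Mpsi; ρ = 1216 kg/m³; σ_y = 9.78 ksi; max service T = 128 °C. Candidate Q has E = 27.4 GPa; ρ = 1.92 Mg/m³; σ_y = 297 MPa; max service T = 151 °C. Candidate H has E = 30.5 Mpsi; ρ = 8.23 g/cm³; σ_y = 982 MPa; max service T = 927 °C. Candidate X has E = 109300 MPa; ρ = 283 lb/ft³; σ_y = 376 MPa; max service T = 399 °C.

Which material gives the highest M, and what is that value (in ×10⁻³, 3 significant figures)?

candidate X, M = 1.05×10⁻³

Screen on constraints: σ_y ≥ 336 MPa; max service T ≥ 140 °C. Survivors: candidate H, candidate X.
Normalizing units and computing the index:
  candidate H: E = 210.3 GPa, ρ = 8230 kg/m³
  candidate X: E = 109.3 GPa, ρ = 4533 kg/m³
  candidate X: M = 1.05×10⁻³
  candidate H: M = 0.723×10⁻³
The maximum is for candidate X.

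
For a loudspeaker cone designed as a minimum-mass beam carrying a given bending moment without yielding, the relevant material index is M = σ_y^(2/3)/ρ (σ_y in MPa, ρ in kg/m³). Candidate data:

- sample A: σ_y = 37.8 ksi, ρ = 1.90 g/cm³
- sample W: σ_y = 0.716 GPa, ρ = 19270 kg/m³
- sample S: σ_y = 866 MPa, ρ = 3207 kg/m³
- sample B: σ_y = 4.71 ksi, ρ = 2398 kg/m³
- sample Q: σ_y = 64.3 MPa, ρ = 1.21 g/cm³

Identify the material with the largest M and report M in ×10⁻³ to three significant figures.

In SI units:
  sample A: σ_y = 260.6 MPa, ρ = 1900 kg/m³
  sample W: σ_y = 716.0 MPa, ρ = 19270 kg/m³
  sample S: σ_y = 866.0 MPa, ρ = 3207 kg/m³
  sample B: σ_y = 32.47 MPa, ρ = 2398 kg/m³
  sample Q: σ_y = 64.30 MPa, ρ = 1210 kg/m³
  sample S: M = 28.3×10⁻³
  sample A: M = 21.5×10⁻³
  sample Q: M = 13.3×10⁻³
  sample B: M = 4.24×10⁻³
  sample W: M = 4.15×10⁻³
Highest index: sample S.

sample S, M = 28.3×10⁻³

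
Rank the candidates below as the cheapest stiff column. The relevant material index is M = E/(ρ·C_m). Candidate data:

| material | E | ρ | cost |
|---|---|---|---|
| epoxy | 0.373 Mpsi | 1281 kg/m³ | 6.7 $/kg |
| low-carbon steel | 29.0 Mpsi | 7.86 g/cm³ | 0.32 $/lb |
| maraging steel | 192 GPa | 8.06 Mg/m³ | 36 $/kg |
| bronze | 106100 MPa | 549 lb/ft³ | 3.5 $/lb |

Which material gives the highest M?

low-carbon steel

In SI units:
  epoxy: E = 2.572 GPa, ρ = 1281 kg/m³, cost = 6.700 $/kg
  low-carbon steel: E = 199.9 GPa, ρ = 7860 kg/m³, cost = 0.7055 $/kg
  maraging steel: E = 192.0 GPa, ρ = 8060 kg/m³, cost = 36.00 $/kg
  bronze: E = 106.1 GPa, ρ = 8794 kg/m³, cost = 7.716 $/kg
  low-carbon steel: M = 36.1 MN·m per $
  bronze: M = 1.56 MN·m per $
  maraging steel: M = 0.662 MN·m per $
  epoxy: M = 0.300 MN·m per $
The maximum is for low-carbon steel.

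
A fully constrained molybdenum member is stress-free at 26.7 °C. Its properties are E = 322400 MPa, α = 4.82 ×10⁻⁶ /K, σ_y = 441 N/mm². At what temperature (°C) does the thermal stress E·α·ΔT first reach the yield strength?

310 °C

E = 322400 MPa = 322.4 GPa.
σ_y = 441 N/mm² = 441.0 MPa.
E·α·ΔT = 441.0 MPa ⇒ ΔT = 441.0 / (322.4×10³ × 4.82×10⁻⁶) = 283.8 K.
T = 26.7 + 283.8 = 310.5 °C.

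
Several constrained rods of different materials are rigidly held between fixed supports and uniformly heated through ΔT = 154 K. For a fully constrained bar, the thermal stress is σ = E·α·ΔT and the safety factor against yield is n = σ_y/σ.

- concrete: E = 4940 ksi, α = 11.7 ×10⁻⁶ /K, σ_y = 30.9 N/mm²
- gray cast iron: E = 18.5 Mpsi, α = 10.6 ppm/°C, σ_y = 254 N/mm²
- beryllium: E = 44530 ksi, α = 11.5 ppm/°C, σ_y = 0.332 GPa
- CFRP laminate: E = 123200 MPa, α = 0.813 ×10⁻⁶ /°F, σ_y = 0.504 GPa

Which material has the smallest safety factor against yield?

concrete

Converting E to GPa, α to ×10⁻⁶/K, σ_y to MPa, then σ and n for each:
  concrete: E = 34.06, α = 11.7, σ_y = 30.90 → σ = 61.4 MPa, n = 0.504
  gray cast iron: E = 127.6, α = 10.6, σ_y = 254.0 → σ = 208 MPa, n = 1.22
  beryllium: E = 307.0, α = 11.5, σ_y = 332.0 → σ = 544 MPa, n = 0.611
  CFRP laminate: E = 123.2, α = 1.46, σ_y = 504.0 → σ = 27.8 MPa, n = 18.2
Smallest n: concrete with n = 0.504.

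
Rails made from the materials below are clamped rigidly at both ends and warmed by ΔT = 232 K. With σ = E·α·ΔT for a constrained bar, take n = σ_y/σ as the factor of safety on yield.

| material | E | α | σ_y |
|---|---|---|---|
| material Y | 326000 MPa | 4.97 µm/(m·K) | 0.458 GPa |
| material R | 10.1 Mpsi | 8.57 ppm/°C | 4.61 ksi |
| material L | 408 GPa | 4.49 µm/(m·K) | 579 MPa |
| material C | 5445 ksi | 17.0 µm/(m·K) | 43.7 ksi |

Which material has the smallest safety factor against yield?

Per material, after unit conversion:
  material Y: E = 326.0, α = 4.97, σ_y = 458.0 → σ = 376 MPa, n = 1.22
  material R: E = 69.64, α = 8.57, σ_y = 31.78 → σ = 138 MPa, n = 0.230
  material L: E = 408.0, α = 4.49, σ_y = 579.0 → σ = 425 MPa, n = 1.36
  material C: E = 37.54, α = 17.0, σ_y = 301.3 → σ = 148 MPa, n = 2.03
Smallest n: material R with n = 0.230.

material R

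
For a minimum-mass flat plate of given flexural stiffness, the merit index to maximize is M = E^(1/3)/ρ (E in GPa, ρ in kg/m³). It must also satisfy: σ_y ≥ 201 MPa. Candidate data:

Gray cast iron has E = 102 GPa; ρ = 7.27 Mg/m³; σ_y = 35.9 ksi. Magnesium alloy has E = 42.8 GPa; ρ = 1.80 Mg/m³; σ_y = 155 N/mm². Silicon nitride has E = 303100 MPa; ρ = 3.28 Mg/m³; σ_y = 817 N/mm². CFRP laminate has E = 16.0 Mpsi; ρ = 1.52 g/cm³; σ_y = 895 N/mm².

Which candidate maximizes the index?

CFRP laminate

Screen on constraints: σ_y ≥ 201 MPa. Survivors: gray cast iron, silicon nitride, CFRP laminate.
Putting every candidate on a common basis:
  gray cast iron: E = 102.0 GPa, ρ = 7270 kg/m³
  silicon nitride: E = 303.1 GPa, ρ = 3280 kg/m³
  CFRP laminate: E = 110.3 GPa, ρ = 1520 kg/m³
  CFRP laminate: M = 3.16×10⁻³
  silicon nitride: M = 2.05×10⁻³
  gray cast iron: M = 0.643×10⁻³
CFRP laminate has the largest M.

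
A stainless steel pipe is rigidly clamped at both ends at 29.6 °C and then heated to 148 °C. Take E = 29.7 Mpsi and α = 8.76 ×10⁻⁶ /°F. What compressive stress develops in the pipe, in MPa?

E = 29.7 Mpsi = 204.8 GPa.
α = 8.76×10⁻⁶/°F × 9/5 = 15.8×10⁻⁶/K.
ΔT = 118.4 K. Constrained thermal stress σ = E·α·ΔT = 204.8×10³ MPa × 15.8×10⁻⁶ × 118.4 = 382 MPa (compressive).

382 MPa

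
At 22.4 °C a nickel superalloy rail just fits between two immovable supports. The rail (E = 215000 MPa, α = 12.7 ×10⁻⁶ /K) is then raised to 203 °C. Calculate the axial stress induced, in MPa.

E = 215000 MPa = 215.0 GPa.
ΔT = 180.6 K. Constrained thermal stress σ = E·α·ΔT = 215.0×10³ MPa × 12.7×10⁻⁶ × 180.6 = 493 MPa (compressive).

493 MPa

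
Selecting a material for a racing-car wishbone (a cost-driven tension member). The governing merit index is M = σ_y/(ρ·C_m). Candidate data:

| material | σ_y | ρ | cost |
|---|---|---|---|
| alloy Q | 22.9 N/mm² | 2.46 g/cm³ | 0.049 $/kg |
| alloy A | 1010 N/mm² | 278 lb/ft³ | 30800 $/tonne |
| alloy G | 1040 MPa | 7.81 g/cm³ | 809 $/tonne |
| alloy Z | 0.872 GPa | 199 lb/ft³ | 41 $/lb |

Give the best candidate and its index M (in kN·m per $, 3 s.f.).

alloy Q, M = 190 kN·m per $

Putting every candidate on a common basis:
  alloy Q: σ_y = 22.90 MPa, ρ = 2460 kg/m³, cost = 0.04900 $/kg
  alloy A: σ_y = 1010 MPa, ρ = 4453 kg/m³, cost = 30.80 $/kg
  alloy G: σ_y = 1040 MPa, ρ = 7810 kg/m³, cost = 0.8090 $/kg
  alloy Z: σ_y = 872.0 MPa, ρ = 3188 kg/m³, cost = 90.39 $/kg
  alloy Q: M = 190 kN·m per $
  alloy G: M = 165 kN·m per $
  alloy A: M = 7.36 kN·m per $
  alloy Z: M = 3.03 kN·m per $
Alloy Q ranks first.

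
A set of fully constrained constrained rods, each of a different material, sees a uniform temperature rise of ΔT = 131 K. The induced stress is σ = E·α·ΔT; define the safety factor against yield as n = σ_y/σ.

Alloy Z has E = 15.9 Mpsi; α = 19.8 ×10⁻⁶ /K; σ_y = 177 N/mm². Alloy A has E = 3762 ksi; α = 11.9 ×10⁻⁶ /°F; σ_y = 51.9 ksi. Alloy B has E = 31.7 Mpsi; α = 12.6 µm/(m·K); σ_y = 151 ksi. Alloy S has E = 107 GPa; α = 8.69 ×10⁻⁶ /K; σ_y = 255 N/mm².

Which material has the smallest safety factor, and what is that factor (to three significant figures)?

alloy Z, n = 0.622

Per material, after unit conversion:
  alloy Z: E = 109.6, α = 19.8, σ_y = 177.0 → σ = 284 MPa, n = 0.622
  alloy A: E = 25.94, α = 21.4, σ_y = 357.8 → σ = 72.8 MPa, n = 4.92
  alloy B: E = 218.6, α = 12.6, σ_y = 1041 → σ = 361 MPa, n = 2.89
  alloy S: E = 107.0, α = 8.69, σ_y = 255.0 → σ = 122 MPa, n = 2.09
Alloy Z has the lowest safety factor, n = 0.622.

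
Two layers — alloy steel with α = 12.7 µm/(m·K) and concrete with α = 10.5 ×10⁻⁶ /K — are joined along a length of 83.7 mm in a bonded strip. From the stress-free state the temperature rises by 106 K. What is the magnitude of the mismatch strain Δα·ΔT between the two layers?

2.33×10⁻⁴

Δα = |12.7 − 10.5|×10⁻⁶/K = 2.20×10⁻⁶/K.
Mismatch strain = Δα·ΔT = 2.20×10⁻⁶ × 106.0 = 2.33×10⁻⁴.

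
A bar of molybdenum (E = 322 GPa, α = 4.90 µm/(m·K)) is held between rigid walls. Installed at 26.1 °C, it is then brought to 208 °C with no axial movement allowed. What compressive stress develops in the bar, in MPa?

287 MPa

ΔT = 181.9 K. Constrained thermal stress σ = E·α·ΔT = 322.0×10³ MPa × 4.90×10⁻⁶ × 181.9 = 287 MPa (compressive).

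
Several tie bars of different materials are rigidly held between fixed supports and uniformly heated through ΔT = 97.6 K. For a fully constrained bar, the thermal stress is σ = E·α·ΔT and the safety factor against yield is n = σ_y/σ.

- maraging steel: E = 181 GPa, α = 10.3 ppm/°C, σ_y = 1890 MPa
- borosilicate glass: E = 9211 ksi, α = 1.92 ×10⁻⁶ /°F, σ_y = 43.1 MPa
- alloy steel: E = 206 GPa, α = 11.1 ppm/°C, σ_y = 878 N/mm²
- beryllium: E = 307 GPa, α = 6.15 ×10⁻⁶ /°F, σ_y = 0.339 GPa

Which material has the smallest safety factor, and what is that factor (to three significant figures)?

With everything in SI (GPa, ×10⁻⁶/K, MPa):
  maraging steel: E = 181.0, α = 10.3, σ_y = 1890 → σ = 182 MPa, n = 10.4
  borosilicate glass: E = 63.51, α = 3.46, σ_y = 43.10 → σ = 21.4 MPa, n = 2.01
  alloy steel: E = 206.0, α = 11.1, σ_y = 878.0 → σ = 223 MPa, n = 3.93
  beryllium: E = 307.0, α = 11.1, σ_y = 339.0 → σ = 332 MPa, n = 1.02
Smallest n: beryllium with n = 1.02.

beryllium, n = 1.02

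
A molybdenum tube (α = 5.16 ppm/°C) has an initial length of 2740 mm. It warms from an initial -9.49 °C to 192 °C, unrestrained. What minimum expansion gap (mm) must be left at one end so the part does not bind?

2.85 mm

ΔT = 192 − (-9.49) = 201.5 K.
ΔL = α·L₀·ΔT = 5.16×10⁻⁶ × 2740 mm × 201.5 K = 2.85 mm.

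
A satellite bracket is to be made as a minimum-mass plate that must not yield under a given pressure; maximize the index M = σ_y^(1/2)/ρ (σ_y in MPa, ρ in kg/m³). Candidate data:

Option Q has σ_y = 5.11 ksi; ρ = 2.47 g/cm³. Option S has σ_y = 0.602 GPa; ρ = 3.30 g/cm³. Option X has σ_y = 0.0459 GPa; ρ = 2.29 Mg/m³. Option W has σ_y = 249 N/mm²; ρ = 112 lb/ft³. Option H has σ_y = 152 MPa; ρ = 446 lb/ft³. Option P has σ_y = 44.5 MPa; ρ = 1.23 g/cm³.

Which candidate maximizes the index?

option W

In SI units:
  option Q: σ_y = 35.23 MPa, ρ = 2470 kg/m³
  option S: σ_y = 602.0 MPa, ρ = 3300 kg/m³
  option X: σ_y = 45.90 MPa, ρ = 2290 kg/m³
  option W: σ_y = 249.0 MPa, ρ = 1794 kg/m³
  option H: σ_y = 152.0 MPa, ρ = 7144 kg/m³
  option P: σ_y = 44.50 MPa, ρ = 1230 kg/m³
  option W: M = 8.80×10⁻³
  option S: M = 7.44×10⁻³
  option P: M = 5.42×10⁻³
  option X: M = 2.96×10⁻³
  option Q: M = 2.40×10⁻³
  option H: M = 1.73×10⁻³
Option W has the largest M.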